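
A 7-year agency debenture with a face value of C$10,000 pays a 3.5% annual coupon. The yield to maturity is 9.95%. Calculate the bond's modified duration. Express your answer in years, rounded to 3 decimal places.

Periodic yield y = 0.0995. First find Macaulay duration:
  t   CF        PV=CF/(1+0.0995)^t    t·PV
  1       350.00       318.3265       318.3265
  2       350.00       289.5193       579.0387
  3       350.00       263.3191       789.9573
  4       350.00       239.4898       957.9594
  5       350.00       217.8171     1,089.0853
  6       350.00       198.1055     1,188.6333
  7    10,350.00     5,328.1165    37,296.8156
  Σ                  6,854.6939    42,219.8161
P = 6,854.6939; Macaulay duration = 42,219.8161 / 6,854.6939 = 6.15926 years.
Modified duration = D_Mac / (1 + y) = 6.15926 / 1.0995 = 5.60187 years.

5.602 years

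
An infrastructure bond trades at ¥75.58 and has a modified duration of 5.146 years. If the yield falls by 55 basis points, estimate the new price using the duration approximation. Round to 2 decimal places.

¥77.72

Duration approximation: ΔP/P ≈ -D_mod · Δy = -5.146 × (-0.0055) = +0.028303.
New price ≈ 75.58 × (1 + 0.028303) = 77.71914074.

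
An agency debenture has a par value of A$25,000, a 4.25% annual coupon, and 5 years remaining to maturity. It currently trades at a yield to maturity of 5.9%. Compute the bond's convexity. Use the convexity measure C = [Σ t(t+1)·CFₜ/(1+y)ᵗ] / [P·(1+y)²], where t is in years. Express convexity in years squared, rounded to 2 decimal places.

23.86

With y = 0.059:
  t   CF        PV=CF/(1+0.059)^t    t·PV        t(t+1)·PV
  1     1,062.50     1,003.3050     1,003.3050       2,006.6100
  2     1,062.50       947.4079     1,894.8159       5,684.4476
  3     1,062.50       894.6251     2,683.8752      10,735.5007
  4     1,062.50       844.7829     3,379.1315      16,895.6574
  5    26,062.50    19,567.5419    97,837.7093     587,026.2561
  Σ                 23,257.6627   106,798.8369     622,348.4718
P = 23,257.6627.
Convexity = Σ t(t+1)·PV / [P·(1+y)²] = 622,348.4718 / (23,257.6627 × 1.121481) = 23.86029.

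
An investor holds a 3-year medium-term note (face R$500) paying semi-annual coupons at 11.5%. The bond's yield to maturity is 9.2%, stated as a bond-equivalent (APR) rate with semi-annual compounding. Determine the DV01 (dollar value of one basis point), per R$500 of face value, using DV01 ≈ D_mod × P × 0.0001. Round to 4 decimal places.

R$0.1333

Periodic yield y = 0.046.
  t   CF        PV=CF/(1+0.046)^t    t·PV
  1        28.75        27.4857        27.4857
  2        28.75        26.2769        52.5538
  3        28.75        25.1213        75.3640
  4        28.75        24.0166        96.0663
  5        28.75        22.9604       114.8020
  6       528.75       403.7014     2,422.2085
  Σ                    529.5623     2,788.4803
P = 529.5623; D_Mac = 5.26563 half-year periods = 2.63282 yrs; D_mod = 2.51703 yrs.
DV01 ≈ 2.51703 × 529.5623 × 0.0001 = 0.133293.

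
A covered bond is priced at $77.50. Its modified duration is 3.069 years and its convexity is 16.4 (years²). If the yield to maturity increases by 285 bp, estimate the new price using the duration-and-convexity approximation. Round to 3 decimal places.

Duration effect: -D_mod·Δy = -3.069 × (+0.0285) = -0.0874665
Convexity effect: ½·C·(Δy)² = 0.5 × 16.4 × (0.0285)² = +0.00666045
ΔP/P ≈ -0.0874665 + 0.00666045 = -0.08080605
New price ≈ 77.50 × (1 - 0.08080605) = 71.237531125.

$71.238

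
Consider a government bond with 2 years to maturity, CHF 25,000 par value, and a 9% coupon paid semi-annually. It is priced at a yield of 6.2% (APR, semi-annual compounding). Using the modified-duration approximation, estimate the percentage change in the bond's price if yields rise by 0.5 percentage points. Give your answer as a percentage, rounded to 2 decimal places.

Periodic yield y = 0.031. Modified duration first:
  t   CF        PV=CF/(1+0.031)^t    t·PV
  1     1,125.00     1,091.1736     1,091.1736
  2     1,125.00     1,058.3643     2,116.7286
  3     1,125.00     1,026.5415     3,079.6246
  4    26,125.00    23,121.7999    92,487.1995
  Σ                 26,297.8794    98,774.7264
P = 26,297.8794; D_Mac = 3.75600 half-year periods = 1.87800 yrs; D_mod = 1.87800/(1+0.031) = 1.82153 yrs.
ΔP/P ≈ -D_mod · Δy = -1.82153 × (+0.005) = -0.009108 = -0.9108%.

-0.91%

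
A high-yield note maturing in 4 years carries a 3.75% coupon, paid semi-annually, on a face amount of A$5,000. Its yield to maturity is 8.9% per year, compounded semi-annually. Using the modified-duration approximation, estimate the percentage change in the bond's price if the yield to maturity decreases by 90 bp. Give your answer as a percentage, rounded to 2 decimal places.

+3.21%

Periodic yield y = 0.0445. Modified duration first:
  t   CF        PV=CF/(1+0.0445)^t    t·PV
  1        93.75        89.7559        89.7559
  2        93.75        85.9319       171.8638
  3        93.75        82.2708       246.8125
  4        93.75        78.7658       315.0631
  5        93.75        75.4100       377.0501
  6        93.75        72.1972       433.1835
  7        93.75        69.1213       483.8494
  8     5,093.75     3,595.5892    28,764.7139
  Σ                  4,149.0422    30,882.2921
P = 4,149.0422; D_Mac = 7.44323 half-year periods = 3.72162 yrs; D_mod = 3.72162/(1+0.0445) = 3.56306 yrs.
ΔP/P ≈ -D_mod · Δy = -3.56306 × (-0.009) = +0.032068 = +3.2068%.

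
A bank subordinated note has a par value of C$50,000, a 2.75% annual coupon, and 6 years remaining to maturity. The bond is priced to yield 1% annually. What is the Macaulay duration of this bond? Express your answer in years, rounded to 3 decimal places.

Periodic yield y = 0.01. Discount each cash flow and weight by its year:
  t   CF        PV=CF/(1+0.01)^t    t·PV
  1     1,375.00     1,361.3861     1,361.3861
  2     1,375.00     1,347.9071     2,695.8141
  3     1,375.00     1,334.5615     4,003.6844
  4     1,375.00     1,321.3480     5,285.3919
  5     1,375.00     1,308.2653     6,541.3266
  6    51,375.00    48,397.5740   290,385.4438
  Σ                 55,071.0419   310,273.0469
Price P = Σ PV = 55,071.0419.
Macaulay duration = Σ(t·PV) / P = 310,273.0469 / 55,071.0419 = 5.63405 years.

5.634 years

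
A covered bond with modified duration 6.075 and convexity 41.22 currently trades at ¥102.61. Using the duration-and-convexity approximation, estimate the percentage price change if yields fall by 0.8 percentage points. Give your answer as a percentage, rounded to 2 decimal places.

Duration effect: -D_mod·Δy = -6.075 × (-0.008) = +0.048600
Convexity effect: ½·C·(Δy)² = 0.5 × 41.22 × (-0.008)² = +0.00131904
ΔP/P ≈ +0.048600 + 0.00131904 = +0.04991904
= +4.991904%.

+4.99%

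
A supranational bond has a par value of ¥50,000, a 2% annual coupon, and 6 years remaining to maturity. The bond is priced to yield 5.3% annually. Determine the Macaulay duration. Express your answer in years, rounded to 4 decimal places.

Periodic yield y = 0.053. Discount each cash flow and weight by its year:
  t   CF        PV=CF/(1+0.053)^t    t·PV
  1     1,000.00       949.6676       949.6676
  2     1,000.00       901.8686     1,803.7372
  3     1,000.00       856.4754     2,569.4262
  4     1,000.00       813.3669     3,253.4678
  5     1,000.00       772.4282     3,862.1412
  6    51,000.00    37,411.0544   224,466.3266
  Σ                 41,704.8612   236,904.7665
Price P = Σ PV = 41,704.8612.
Macaulay duration = Σ(t·PV) / P = 236,904.7665 / 41,704.8612 = 5.68051 years.

5.6805 years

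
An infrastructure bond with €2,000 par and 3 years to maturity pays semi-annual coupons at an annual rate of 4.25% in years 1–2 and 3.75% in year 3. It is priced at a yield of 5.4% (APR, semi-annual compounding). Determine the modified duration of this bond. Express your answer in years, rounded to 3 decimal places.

Periodic yield y = 0.027. First find Macaulay duration:
  t   CF        PV=CF/(1+0.027)^t    t·PV
  1        42.50        41.3827        41.3827
  2        42.50        40.2947        80.5894
  3        42.50        39.2354       117.7061
  4        42.50        38.2039       152.8154
  5        37.50        32.8231       164.1153
  6     2,037.50     1,736.5007    10,419.0040
  Σ                  1,928.4403    10,975.6129
P = 1,928.4403; Macaulay duration = 10,975.6129 / 1,928.4403 = 5.69145 half-year periods = 2.84572 years.
Modified duration = D_Mac / (1 + y) = 2.84572 / 1.027 = 2.77091 years.

2.771 years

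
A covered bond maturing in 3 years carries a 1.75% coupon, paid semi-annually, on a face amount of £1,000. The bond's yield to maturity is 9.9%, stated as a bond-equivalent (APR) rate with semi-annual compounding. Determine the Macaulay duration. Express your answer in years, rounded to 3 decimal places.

2.926 years

Periodic yield y = 0.0495. Discount each cash flow and weight by its period:
  t   CF        PV=CF/(1+0.0495)^t    t·PV
  1         8.75         8.3373         8.3373
  2         8.75         7.9441        15.8881
  3         8.75         7.5694        22.7082
  4         8.75         7.2124        28.8495
  5         8.75         6.8722        34.3610
  6     1,008.75       754.8991     4,529.3944
  Σ                    792.8344     4,639.5385
Price P = Σ PV = 792.8344.
Macaulay duration = Σ(t·PV) / P = 4,639.5385 / 792.8344 = 5.85184 half-year periods.
In years: 5.85184 / 2 = 2.92592 years.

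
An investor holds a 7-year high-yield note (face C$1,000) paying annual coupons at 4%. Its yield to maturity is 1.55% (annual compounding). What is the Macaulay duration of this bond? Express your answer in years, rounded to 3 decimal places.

6.306 years

Periodic yield y = 0.0155. Discount each cash flow and weight by its year:
  t   CF        PV=CF/(1+0.0155)^t    t·PV
  1        40.00        39.3895        39.3895
  2        40.00        38.7882        77.5765
  3        40.00        38.1962       114.5886
  4        40.00        37.6132       150.4528
  5        40.00        37.0391       185.1955
  6        40.00        36.4738       218.8425
  7     1,040.00       933.8430     6,536.9007
  Σ                  1,161.3429     7,322.9460
Price P = Σ PV = 1,161.3429.
Macaulay duration = Σ(t·PV) / P = 7,322.9460 / 1,161.3429 = 6.30558 years.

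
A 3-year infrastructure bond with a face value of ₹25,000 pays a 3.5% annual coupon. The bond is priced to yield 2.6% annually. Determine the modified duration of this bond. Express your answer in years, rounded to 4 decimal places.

Periodic yield y = 0.026. First find Macaulay duration:
  t   CF        PV=CF/(1+0.026)^t    t·PV
  1       875.00       852.8265       852.8265
  2       875.00       831.2149     1,662.4298
  3    25,875.00    23,957.3223    71,871.9670
  Σ                 25,641.3638    74,387.2234
P = 25,641.3638; Macaulay duration = 74,387.2234 / 25,641.3638 = 2.90106 years.
Modified duration = D_Mac / (1 + y) = 2.90106 / 1.026 = 2.82755 years.

2.8275 years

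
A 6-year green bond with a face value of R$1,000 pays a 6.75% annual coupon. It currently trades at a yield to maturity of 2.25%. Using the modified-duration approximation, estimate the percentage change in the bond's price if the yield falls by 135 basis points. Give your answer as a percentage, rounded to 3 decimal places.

Periodic yield y = 0.0225. Modified duration first:
  t   CF        PV=CF/(1+0.0225)^t    t·PV
  1        67.50        66.0147        66.0147
  2        67.50        64.5620       129.1240
  3        67.50        63.1413       189.4240
  4        67.50        61.7519       247.0077
  5        67.50        60.3931       301.9654
  6     1,067.50       934.0884     5,604.5305
  Σ                  1,249.9515     6,538.0663
P = 1,249.9515; D_Mac = 5.23066 yrs; D_mod = 5.23066/(1+0.0225) = 5.11556 yrs.
ΔP/P ≈ -D_mod · Δy = -5.11556 × (-0.0135) = +0.069060 = +6.9060%.

+6.906%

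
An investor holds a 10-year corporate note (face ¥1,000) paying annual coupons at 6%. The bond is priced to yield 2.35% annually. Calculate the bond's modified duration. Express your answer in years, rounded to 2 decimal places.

7.94 years

Periodic yield y = 0.0235. First find Macaulay duration:
  t   CF        PV=CF/(1+0.0235)^t    t·PV
  1        60.00        58.6224        58.6224
  2        60.00        57.2764       114.5528
  3        60.00        55.9613       167.8839
  4        60.00        54.6764       218.7056
  5        60.00        53.4210       267.1050
  6        60.00        52.1944       313.1666
  7        60.00        50.9960       356.9722
  8        60.00        49.8251       398.6011
  9        60.00        48.6811       438.1301
  10    1,060.00       840.2865     8,402.8652
  Σ                  1,321.9407    10,736.6047
P = 1,321.9407; Macaulay duration = 10,736.6047 / 1,321.9407 = 8.12185 years.
Modified duration = D_Mac / (1 + y) = 8.12185 / 1.0235 = 7.93537 years.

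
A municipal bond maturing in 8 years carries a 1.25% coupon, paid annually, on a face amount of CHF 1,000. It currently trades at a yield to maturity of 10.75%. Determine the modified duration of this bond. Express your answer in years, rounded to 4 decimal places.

Periodic yield y = 0.1075. First find Macaulay duration:
  t   CF        PV=CF/(1+0.1075)^t    t·PV
  1        12.50        11.2867        11.2867
  2        12.50        10.1911        20.3823
  3        12.50         9.2019        27.6058
  4        12.50         8.3087        33.2350
  5        12.50         7.5022        37.5112
  6        12.50         6.7740        40.6442
  7        12.50         6.1165        42.8156
  8     1,012.50       447.3476     3,578.7811
  Σ                    506.7289     3,792.2619
P = 506.7289; Macaulay duration = 3,792.2619 / 506.7289 = 7.48381 years.
Modified duration = D_Mac / (1 + y) = 7.48381 / 1.1075 = 6.75739 years.

6.7574 years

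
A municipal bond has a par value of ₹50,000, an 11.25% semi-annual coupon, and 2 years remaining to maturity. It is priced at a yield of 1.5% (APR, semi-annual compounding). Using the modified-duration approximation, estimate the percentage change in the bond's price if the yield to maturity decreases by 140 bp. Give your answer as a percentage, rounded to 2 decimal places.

+2.58%

Periodic yield y = 0.0075. Modified duration first:
  t   CF        PV=CF/(1+0.0075)^t    t·PV
  1     2,812.50     2,791.5633     2,791.5633
  2     2,812.50     2,770.7824     5,541.5648
  3     2,812.50     2,750.1562     8,250.4687
  4    52,812.50    51,257.3922   205,029.5688
  Σ                 59,569.8941   221,613.1656
P = 59,569.8941; D_Mac = 3.72022 half-year periods = 1.86011 yrs; D_mod = 1.86011/(1+0.0075) = 1.84626 yrs.
ΔP/P ≈ -D_mod · Δy = -1.84626 × (-0.014) = +0.025848 = +2.5848%.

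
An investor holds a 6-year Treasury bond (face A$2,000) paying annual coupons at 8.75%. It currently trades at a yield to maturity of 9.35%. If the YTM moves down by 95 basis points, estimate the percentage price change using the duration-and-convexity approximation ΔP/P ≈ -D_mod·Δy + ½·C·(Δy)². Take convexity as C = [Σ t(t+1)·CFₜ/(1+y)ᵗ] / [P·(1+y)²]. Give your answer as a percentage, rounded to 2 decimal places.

With y = 0.0935:
  t   CF        PV=CF/(1+0.0935)^t    t·PV        t(t+1)·PV
  1       175.00       160.0366       160.0366         320.0732
  2       175.00       146.3526       292.7052         878.1157
  3       175.00       133.8387       401.5161       1,606.0643
  4       175.00       122.3948       489.5791       2,447.8956
  5       175.00       111.9294       559.6469       3,357.8815
  6     2,175.00     1,272.1741     7,633.0444      53,431.3107
  Σ                  1,946.7261     9,536.5283      62,041.3409
P = 1,946.7261; D_Mac = 4.89875 yrs; D_mod = 4.47988 yrs; C = 26.65255.
Duration effect: -4.47988 × (-0.0095) = +0.042559
Convexity effect: 0.5 × 26.65255 × (-0.0095)² = +0.0012027
ΔP/P ≈ +0.042559 + 0.0012027 = +0.043762 = +4.3762%.

+4.38%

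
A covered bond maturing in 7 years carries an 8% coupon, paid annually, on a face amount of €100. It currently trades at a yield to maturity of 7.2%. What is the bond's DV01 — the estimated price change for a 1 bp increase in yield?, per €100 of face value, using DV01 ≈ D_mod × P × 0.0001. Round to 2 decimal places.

€0.06

Periodic yield y = 0.072.
  t   CF        PV=CF/(1+0.072)^t    t·PV
  1         8.00         7.4627         7.4627
  2         8.00         6.9615        13.9229
  3         8.00         6.4939        19.4817
  4         8.00         6.0577        24.2310
  5         8.00         5.6509        28.2544
  6         8.00         5.2713        31.6281
  7       108.00        66.3835       464.6846
  Σ                    104.2815       589.6654
P = 104.2815; D_Mac = 5.65455 yrs; D_mod = 5.27477 yrs.
DV01 ≈ 5.27477 × 104.2815 × 0.0001 = 0.055006.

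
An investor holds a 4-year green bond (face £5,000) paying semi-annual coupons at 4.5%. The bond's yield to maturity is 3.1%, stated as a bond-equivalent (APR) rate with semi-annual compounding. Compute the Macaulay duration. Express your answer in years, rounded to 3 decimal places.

3.714 years

Periodic yield y = 0.0155. Discount each cash flow and weight by its period:
  t   CF        PV=CF/(1+0.0155)^t    t·PV
  1       112.50       110.7829       110.7829
  2       112.50       109.0919       218.1839
  3       112.50       107.4268       322.2805
  4       112.50       105.7871       423.1485
  5       112.50       104.1725       520.8623
  6       112.50       102.5824       615.4945
  7       112.50       101.0167       707.1167
  8     5,112.50     4,520.5773    36,164.6183
  Σ                  5,261.4376    39,082.4875
Price P = Σ PV = 5,261.4376.
Macaulay duration = Σ(t·PV) / P = 39,082.4875 / 5,261.4376 = 7.42810 half-year periods.
In years: 7.42810 / 2 = 3.71405 years.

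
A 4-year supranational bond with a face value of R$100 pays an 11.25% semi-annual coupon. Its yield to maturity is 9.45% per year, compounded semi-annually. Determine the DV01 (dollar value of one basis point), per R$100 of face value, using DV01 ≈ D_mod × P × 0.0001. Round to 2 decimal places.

Periodic yield y = 0.04725.
  t   CF        PV=CF/(1+0.04725)^t    t·PV
  1        5.625         5.3712         5.3712
  2        5.625         5.1289        10.2577
  3        5.625         4.8975        14.6924
  4        5.625         4.6765        18.7060
  5        5.625         4.4655        22.3275
  6        5.625         4.2640        25.5842
  7        5.625         4.0716        28.5015
  8      105.625        73.0069       584.0550
  Σ                    105.8821       709.4956
P = 105.8821; D_Mac = 6.70081 half-year periods = 3.35040 yrs; D_mod = 3.19924 yrs.
DV01 ≈ 3.19924 × 105.8821 × 0.0001 = 0.033874.

R$0.03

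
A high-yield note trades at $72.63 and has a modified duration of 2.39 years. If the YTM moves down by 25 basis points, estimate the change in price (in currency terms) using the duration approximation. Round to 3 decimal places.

Duration approximation: ΔP/P ≈ -D_mod · Δy = -2.39 × (-0.0025) = +0.005975.
ΔP ≈ 72.63 × (+0.005975) = +0.43396425.

+$0.434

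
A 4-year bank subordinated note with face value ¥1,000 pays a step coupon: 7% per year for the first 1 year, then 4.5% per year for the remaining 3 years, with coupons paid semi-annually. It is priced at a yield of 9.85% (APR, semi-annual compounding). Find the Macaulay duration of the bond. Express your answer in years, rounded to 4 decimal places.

3.5889 years

Periodic yield y = 0.04925. Discount each cash flow and weight by its period:
  t   CF        PV=CF/(1+0.04925)^t    t·PV
  1        35.00        33.3572        33.3572
  2        35.00        31.7914        63.5829
  3        22.50        19.4781        58.4342
  4        22.50        18.5638        74.2552
  5        22.50        17.6924        88.4622
  6        22.50        16.8620       101.1719
  7        22.50        16.0705       112.4936
  8     1,022.50       696.0357     5,568.2853
  Σ                    849.8510     6,100.0423
Price P = Σ PV = 849.8510.
Macaulay duration = Σ(t·PV) / P = 6,100.0423 / 849.8510 = 7.17778 half-year periods.
In years: 7.17778 / 2 = 3.58889 years.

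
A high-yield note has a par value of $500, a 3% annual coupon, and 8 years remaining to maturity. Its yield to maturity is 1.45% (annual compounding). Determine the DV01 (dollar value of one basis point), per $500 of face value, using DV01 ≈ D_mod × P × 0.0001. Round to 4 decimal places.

Periodic yield y = 0.0145.
  t   CF        PV=CF/(1+0.0145)^t    t·PV
  1        15.00        14.7856        14.7856
  2        15.00        14.5743        29.1486
  3        15.00        14.3660        43.0979
  4        15.00        14.1606        56.6426
  5        15.00        13.9583        69.7913
  6        15.00        13.7587        82.5525
  7        15.00        13.5621        94.9347
  8       515.00       458.9769     3,671.8151
  Σ                    558.1425     4,062.7682
P = 558.1425; D_Mac = 7.27909 yrs; D_mod = 7.17505 yrs.
DV01 ≈ 7.17505 × 558.1425 × 0.0001 = 0.400470.

$0.4005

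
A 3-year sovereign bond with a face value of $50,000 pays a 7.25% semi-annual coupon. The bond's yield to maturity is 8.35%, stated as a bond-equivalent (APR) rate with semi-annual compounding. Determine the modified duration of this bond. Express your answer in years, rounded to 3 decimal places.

2.635 years

Periodic yield y = 0.04175. First find Macaulay duration:
  t   CF        PV=CF/(1+0.04175)^t    t·PV
  1     1,812.50     1,739.8608     1,739.8608
  2     1,812.50     1,670.1328     3,340.2655
  3     1,812.50     1,603.1992     4,809.5976
  4     1,812.50     1,538.9481     6,155.7925
  5     1,812.50     1,477.2720     7,386.3601
  6    51,812.50    40,537.1762   243,223.0575
  Σ                 48,566.5892   266,654.9339
P = 48,566.5892; Macaulay duration = 266,654.9339 / 48,566.5892 = 5.49050 half-year periods = 2.74525 years.
Modified duration = D_Mac / (1 + y) = 2.74525 / 1.04175 = 2.63523 years.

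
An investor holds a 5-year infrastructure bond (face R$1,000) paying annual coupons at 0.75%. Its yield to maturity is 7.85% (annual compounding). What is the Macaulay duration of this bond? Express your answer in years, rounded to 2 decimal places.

Periodic yield y = 0.0785. Discount each cash flow and weight by its year:
  t   CF        PV=CF/(1+0.0785)^t    t·PV
  1         7.50         6.9541         6.9541
  2         7.50         6.4479        12.8959
  3         7.50         5.9786        17.9359
  4         7.50         5.5435        22.1738
  5     1,007.50       690.4692     3,452.3460
  Σ                    715.3933     3,512.3056
Price P = Σ PV = 715.3933.
Macaulay duration = Σ(t·PV) / P = 3,512.3056 / 715.3933 = 4.90961 years.

4.91 years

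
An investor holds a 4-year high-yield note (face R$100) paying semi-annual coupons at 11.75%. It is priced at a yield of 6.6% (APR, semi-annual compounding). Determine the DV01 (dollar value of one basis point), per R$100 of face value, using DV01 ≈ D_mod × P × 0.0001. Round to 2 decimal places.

Periodic yield y = 0.033.
  t   CF        PV=CF/(1+0.033)^t    t·PV
  1        5.875         5.6873         5.6873
  2        5.875         5.5056        11.0113
  3        5.875         5.3298        15.9893
  4        5.875         5.1595        20.6380
  5        5.875         4.9947        24.9733
  6        5.875         4.8351        29.0106
  7        5.875         4.6806        32.7645
  8      105.875        81.6565       653.2521
  Σ                    117.8491       793.3264
P = 117.8491; D_Mac = 6.73171 half-year periods = 3.36586 yrs; D_mod = 3.25833 yrs.
DV01 ≈ 3.25833 × 117.8491 × 0.0001 = 0.038399.

R$0.04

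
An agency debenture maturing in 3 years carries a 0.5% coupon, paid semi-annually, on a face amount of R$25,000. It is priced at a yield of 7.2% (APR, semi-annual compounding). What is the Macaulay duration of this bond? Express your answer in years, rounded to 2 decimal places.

2.98 years

Periodic yield y = 0.036. Discount each cash flow and weight by its period:
  t   CF        PV=CF/(1+0.036)^t    t·PV
  1        62.50        60.3282        60.3282
  2        62.50        58.2318       116.4637
  3        62.50        56.2083       168.6250
  4        62.50        54.2552       217.0206
  5        62.50        52.3698       261.8492
  6    25,062.50    20,270.5652   121,623.3910
  Σ                 20,551.9585   122,447.6777
Price P = Σ PV = 20,551.9585.
Macaulay duration = Σ(t·PV) / P = 122,447.6777 / 20,551.9585 = 5.95796 half-year periods.
In years: 5.95796 / 2 = 2.97898 years.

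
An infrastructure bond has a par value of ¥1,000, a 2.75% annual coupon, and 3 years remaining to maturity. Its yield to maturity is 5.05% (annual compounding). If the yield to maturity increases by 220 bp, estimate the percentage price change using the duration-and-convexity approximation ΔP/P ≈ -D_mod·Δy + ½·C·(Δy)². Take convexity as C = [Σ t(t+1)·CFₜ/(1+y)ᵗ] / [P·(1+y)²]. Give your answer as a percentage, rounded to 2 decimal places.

With y = 0.0505:
  t   CF        PV=CF/(1+0.0505)^t    t·PV        t(t+1)·PV
  1        27.50        26.1780        26.1780          52.3560
  2        27.50        24.9196        49.8391         149.5174
  3     1,027.50       886.3263     2,658.9790      10,635.9162
  Σ                    937.4239     2,734.9962      10,837.7896
P = 937.4239; D_Mac = 2.91757 yrs; D_mod = 2.77731 yrs; C = 10.47641.
Duration effect: -2.77731 × (+0.022) = -0.061101
Convexity effect: 0.5 × 10.47641 × (0.022)² = +0.0025353
ΔP/P ≈ -0.061101 + 0.0025353 = -0.058566 = -5.8566%.

-5.86%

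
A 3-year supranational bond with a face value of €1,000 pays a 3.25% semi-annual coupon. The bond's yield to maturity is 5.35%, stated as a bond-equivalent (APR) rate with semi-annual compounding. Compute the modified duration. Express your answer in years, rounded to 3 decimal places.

Periodic yield y = 0.02675. First find Macaulay duration:
  t   CF        PV=CF/(1+0.02675)^t    t·PV
  1        16.25        15.8266        15.8266
  2        16.25        15.4143        30.8286
  3        16.25        15.0127        45.0381
  4        16.25        14.6216        58.4863
  5        16.25        14.2406        71.2032
  6     1,016.25       867.3858     5,204.3146
  Σ                    942.5017     5,425.6976
P = 942.5017; Macaulay duration = 5,425.6976 / 942.5017 = 5.75670 half-year periods = 2.87835 years.
Modified duration = D_Mac / (1 + y) = 2.87835 / 1.02675 = 2.80336 years.

2.803 years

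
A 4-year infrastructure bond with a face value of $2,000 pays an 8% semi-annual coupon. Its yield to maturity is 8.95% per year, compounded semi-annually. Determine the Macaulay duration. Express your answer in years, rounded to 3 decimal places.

3.492 years

Periodic yield y = 0.04475. Discount each cash flow and weight by its period:
  t   CF        PV=CF/(1+0.04475)^t    t·PV
  1        80.00        76.5733        76.5733
  2        80.00        73.2935       146.5869
  3        80.00        70.1541       210.4622
  4        80.00        67.1491       268.5966
  5        80.00        64.2729       321.3646
  6        80.00        61.5199       369.1195
  7        80.00        58.8848       412.1937
  8     2,080.00     1,465.4274    11,723.4189
  Σ                  1,937.2750    13,528.3158
Price P = Σ PV = 1,937.2750.
Macaulay duration = Σ(t·PV) / P = 13,528.3158 / 1,937.2750 = 6.98317 half-year periods.
In years: 6.98317 / 2 = 3.49158 years.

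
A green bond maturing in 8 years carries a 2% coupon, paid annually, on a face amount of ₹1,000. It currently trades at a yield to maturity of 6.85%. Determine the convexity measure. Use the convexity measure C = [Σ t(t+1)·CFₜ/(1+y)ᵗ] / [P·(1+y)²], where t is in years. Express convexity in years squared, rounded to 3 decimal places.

56.322

With y = 0.0685:
  t   CF        PV=CF/(1+0.0685)^t    t·PV        t(t+1)·PV
  1        20.00        18.7178        18.7178          37.4357
  2        20.00        17.5179        35.0357         105.1071
  3        20.00        16.3948        49.1844         196.7377
  4        20.00        15.3438        61.3751         306.8753
  5        20.00        14.3601        71.8005         430.8029
  6        20.00        13.4395        80.6369         564.4586
  7        20.00        12.5779        88.0453         704.3627
  8     1,020.00       600.3492     4,802.7939      43,225.1447
  Σ                    708.7010     5,207.5897      45,570.9248
P = 708.7010.
Convexity = Σ t(t+1)·PV / [P·(1+y)²] = 45,570.9248 / (708.7010 × 1.141692) = 56.32170.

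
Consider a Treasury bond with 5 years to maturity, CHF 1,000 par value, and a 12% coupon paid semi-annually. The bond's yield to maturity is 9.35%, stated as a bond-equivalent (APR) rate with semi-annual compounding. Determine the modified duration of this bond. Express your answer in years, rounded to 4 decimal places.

Periodic yield y = 0.04675. First find Macaulay duration:
  t   CF        PV=CF/(1+0.04675)^t    t·PV
  1        60.00        57.3203        57.3203
  2        60.00        54.7602       109.5205
  3        60.00        52.3145       156.9436
  4        60.00        49.9781       199.9122
  5        60.00        47.7459       238.7297
  6        60.00        45.6135       273.6810
  7        60.00        43.5763       305.0342
  8        60.00        41.6301       333.0408
  9        60.00        39.7708       357.9374
  10    1,060.00       671.2374     6,712.3744
  Σ                  1,103.9472     8,744.4940
P = 1,103.9472; Macaulay duration = 8,744.4940 / 1,103.9472 = 7.92112 half-year periods = 3.96056 years.
Modified duration = D_Mac / (1 + y) = 3.96056 / 1.04675 = 3.78367 years.

3.7837 years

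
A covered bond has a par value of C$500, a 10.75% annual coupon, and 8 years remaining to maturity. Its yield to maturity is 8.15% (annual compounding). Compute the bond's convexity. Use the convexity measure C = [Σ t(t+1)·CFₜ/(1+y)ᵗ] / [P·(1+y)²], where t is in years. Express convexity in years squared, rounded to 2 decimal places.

With y = 0.0815:
  t   CF        PV=CF/(1+0.0815)^t    t·PV        t(t+1)·PV
  1        53.75        49.6995        49.6995          99.3990
  2        53.75        45.9542        91.9084         275.7253
  3        53.75        42.4912       127.4736         509.8943
  4        53.75        39.2891       157.1565         785.7825
  5        53.75        36.3284       181.6418       1,089.8509
  6        53.75        33.5907       201.5443       1,410.8103
  7        53.75        31.0594       217.4157       1,739.3254
  8       553.75       295.8704     2,366.9634      21,302.6703
  Σ                    574.2829     3,393.8032      27,213.4580
P = 574.2829.
Convexity = Σ t(t+1)·PV / [P·(1+y)²] = 27,213.4580 / (574.2829 × 1.169642) = 40.51397.

40.51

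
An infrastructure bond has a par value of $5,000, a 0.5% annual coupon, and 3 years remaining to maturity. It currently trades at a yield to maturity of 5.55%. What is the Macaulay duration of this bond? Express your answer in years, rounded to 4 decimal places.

Periodic yield y = 0.0555. Discount each cash flow and weight by its year:
  t   CF        PV=CF/(1+0.0555)^t    t·PV
  1        25.00        23.6855        23.6855
  2        25.00        22.4400        44.8801
  3     5,025.00     4,273.2800    12,819.8401
  Σ                  4,319.4055    12,888.4056
Price P = Σ PV = 4,319.4055.
Macaulay duration = Σ(t·PV) / P = 12,888.4056 / 4,319.4055 = 2.98384 years.

2.9838 years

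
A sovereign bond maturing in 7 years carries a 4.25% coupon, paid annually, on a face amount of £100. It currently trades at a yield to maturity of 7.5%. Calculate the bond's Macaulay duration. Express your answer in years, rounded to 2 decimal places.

Periodic yield y = 0.075. Discount each cash flow and weight by its year:
  t   CF        PV=CF/(1+0.075)^t    t·PV
  1         4.25         3.9535         3.9535
  2         4.25         3.6777         7.3553
  3         4.25         3.4211        10.2632
  4         4.25         3.1824        12.7296
  5         4.25         2.9604        14.8019
  6         4.25         2.7538        16.5230
  7       104.25        62.8372       439.8604
  Σ                     82.7860       505.4870
Price P = Σ PV = 82.7860.
Macaulay duration = Σ(t·PV) / P = 505.4870 / 82.7860 = 6.10594 years.

6.11 years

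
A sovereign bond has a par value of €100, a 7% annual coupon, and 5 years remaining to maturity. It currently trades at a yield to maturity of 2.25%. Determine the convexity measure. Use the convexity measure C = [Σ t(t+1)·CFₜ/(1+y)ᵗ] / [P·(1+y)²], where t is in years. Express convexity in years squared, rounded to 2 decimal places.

With y = 0.0225:
  t   CF        PV=CF/(1+0.0225)^t    t·PV        t(t+1)·PV
  1         7.00         6.8460         6.8460          13.6919
  2         7.00         6.6953        13.3906          40.1719
  3         7.00         6.5480        19.6440          78.5759
  4         7.00         6.4039        25.6156         128.0781
  5       107.00        95.7342       478.6711       2,872.0265
  Σ                    122.2274       544.1673       3,132.5444
P = 122.2274.
Convexity = Σ t(t+1)·PV / [P·(1+y)²] = 3,132.5444 / (122.2274 × 1.045506) = 24.51331.

24.51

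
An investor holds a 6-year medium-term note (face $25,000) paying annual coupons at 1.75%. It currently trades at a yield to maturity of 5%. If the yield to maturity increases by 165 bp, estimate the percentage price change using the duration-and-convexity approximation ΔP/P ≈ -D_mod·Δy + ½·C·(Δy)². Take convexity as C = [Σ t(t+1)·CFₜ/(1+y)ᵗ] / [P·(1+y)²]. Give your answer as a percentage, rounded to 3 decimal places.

-8.500%

With y = 0.05:
  t   CF        PV=CF/(1+0.05)^t    t·PV        t(t+1)·PV
  1       437.50       416.6667       416.6667         833.3333
  2       437.50       396.8254       793.6508       2,380.9524
  3       437.50       377.9289     1,133.7868       4,535.1474
  4       437.50       359.9323     1,439.7293       7,198.6467
  5       437.50       342.7927     1,713.9635      10,283.7809
  6    25,437.50    18,981.8542   113,891.1249     797,237.8744
  Σ                 20,876.0002   119,388.9220     822,469.7351
P = 20,876.0002; D_Mac = 5.71896 yrs; D_mod = 5.44662 yrs; C = 35.73502.
Duration effect: -5.44662 × (+0.0165) = -0.089869
Convexity effect: 0.5 × 35.73502 × (0.0165)² = +0.0048644
ΔP/P ≈ -0.089869 + 0.0048644 = -0.085005 = -8.5005%.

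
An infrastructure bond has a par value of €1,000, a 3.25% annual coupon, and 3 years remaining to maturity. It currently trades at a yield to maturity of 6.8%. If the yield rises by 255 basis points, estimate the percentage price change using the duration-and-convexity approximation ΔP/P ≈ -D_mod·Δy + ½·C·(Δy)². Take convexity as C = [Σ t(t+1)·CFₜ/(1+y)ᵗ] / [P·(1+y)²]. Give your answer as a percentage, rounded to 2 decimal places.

-6.60%

With y = 0.068:
  t   CF        PV=CF/(1+0.068)^t    t·PV        t(t+1)·PV
  1        32.50        30.4307        30.4307          60.8614
  2        32.50        28.4932        56.9864         170.9591
  3     1,032.50       847.5714     2,542.7143      10,170.8570
  Σ                    906.4953     2,630.1313      10,402.6775
P = 906.4953; D_Mac = 2.90143 yrs; D_mod = 2.71669 yrs; C = 10.06091.
Duration effect: -2.71669 × (+0.0255) = -0.069276
Convexity effect: 0.5 × 10.06091 × (0.0255)² = +0.0032711
ΔP/P ≈ -0.069276 + 0.0032711 = -0.066005 = -6.6005%.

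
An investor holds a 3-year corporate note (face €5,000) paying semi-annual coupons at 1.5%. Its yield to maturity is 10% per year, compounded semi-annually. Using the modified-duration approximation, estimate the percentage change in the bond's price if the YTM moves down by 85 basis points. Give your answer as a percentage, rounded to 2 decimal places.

+2.38%

Periodic yield y = 0.05. Modified duration first:
  t   CF        PV=CF/(1+0.05)^t    t·PV
  1        37.50        35.7143        35.7143
  2        37.50        34.0136        68.0272
  3        37.50        32.3939        97.1817
  4        37.50        30.8513       123.4054
  5        37.50        29.3822       146.9112
  6     5,037.50     3,759.0601    22,554.3604
  Σ                  3,921.4154    23,025.6001
P = 3,921.4154; D_Mac = 5.87176 half-year periods = 2.93588 yrs; D_mod = 2.93588/(1+0.05) = 2.79607 yrs.
ΔP/P ≈ -D_mod · Δy = -2.79607 × (-0.0085) = +0.023767 = +2.3767%.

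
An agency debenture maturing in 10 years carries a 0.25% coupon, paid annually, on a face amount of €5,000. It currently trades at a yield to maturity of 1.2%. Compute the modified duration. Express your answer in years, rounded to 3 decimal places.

Periodic yield y = 0.012. First find Macaulay duration:
  t   CF        PV=CF/(1+0.012)^t    t·PV
  1        12.50        12.3518        12.3518
  2        12.50        12.2053        24.4106
  3        12.50        12.0606        36.1818
  4        12.50        11.9176        47.6703
  5        12.50        11.7763        58.8813
  6        12.50        11.6366        69.8197
  7        12.50        11.4986        80.4905
  8        12.50        11.3623        90.8983
  9        12.50        11.2276       101.0480
  10    5,012.50     4,448.8653    44,488.6534
  Σ                  4,554.9020    45,010.4058
P = 4,554.9020; Macaulay duration = 45,010.4058 / 4,554.9020 = 9.88175 years.
Modified duration = D_Mac / (1 + y) = 9.88175 / 1.012 = 9.76458 years.

9.765 years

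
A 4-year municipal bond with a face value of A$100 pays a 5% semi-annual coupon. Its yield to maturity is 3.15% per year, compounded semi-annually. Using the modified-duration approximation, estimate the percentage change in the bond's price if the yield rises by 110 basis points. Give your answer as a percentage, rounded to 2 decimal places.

-3.99%

Periodic yield y = 0.01575. Modified duration first:
  t   CF        PV=CF/(1+0.01575)^t    t·PV
  1         2.50         2.4612         2.4612
  2         2.50         2.4231         4.8461
  3         2.50         2.3855         7.1565
  4         2.50         2.3485         9.3940
  5         2.50         2.3121        11.5605
  6         2.50         2.2762        13.6575
  7         2.50         2.2410        15.6867
  8       102.50        90.4543       723.6344
  Σ                    106.9019       788.3969
P = 106.9019; D_Mac = 7.37496 half-year periods = 3.68748 yrs; D_mod = 3.68748/(1+0.01575) = 3.63030 yrs.
ΔP/P ≈ -D_mod · Δy = -3.63030 × (+0.011) = -0.039933 = -3.9933%.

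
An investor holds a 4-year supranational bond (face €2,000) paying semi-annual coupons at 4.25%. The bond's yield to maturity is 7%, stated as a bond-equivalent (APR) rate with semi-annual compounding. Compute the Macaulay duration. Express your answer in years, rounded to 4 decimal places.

Periodic yield y = 0.035. Discount each cash flow and weight by its period:
  t   CF        PV=CF/(1+0.035)^t    t·PV
  1        42.50        41.0628        41.0628
  2        42.50        39.6742        79.3484
  3        42.50        38.3326       114.9977
  4        42.50        37.0363       148.1452
  5        42.50        35.7839       178.9193
  6        42.50        34.5738       207.4427
  7        42.50        33.4046       233.8323
  8     2,042.50     1,551.0981    12,408.7848
  Σ                  1,810.9662    13,412.5332
Price P = Σ PV = 1,810.9662.
Macaulay duration = Σ(t·PV) / P = 13,412.5332 / 1,810.9662 = 7.40629 half-year periods.
In years: 7.40629 / 2 = 3.70314 years.

3.7031 years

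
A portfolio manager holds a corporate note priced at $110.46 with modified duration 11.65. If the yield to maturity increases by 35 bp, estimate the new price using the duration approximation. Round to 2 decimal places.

Duration approximation: ΔP/P ≈ -D_mod · Δy = -11.65 × (+0.0035) = -0.040775.
New price ≈ 110.46 × (1 - 0.040775) = 105.9559935.

$105.96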